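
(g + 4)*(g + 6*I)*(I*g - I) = I*g^3 - 6*g^2 + 3*I*g^2 - 18*g - 4*I*g + 24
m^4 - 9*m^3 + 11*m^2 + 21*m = m*(m - 7)*(m - 3)*(m + 1)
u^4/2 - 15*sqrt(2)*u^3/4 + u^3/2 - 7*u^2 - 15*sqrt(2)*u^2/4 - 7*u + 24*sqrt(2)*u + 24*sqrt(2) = (u/2 + 1/2)*(u - 8*sqrt(2))*(u - 3*sqrt(2)/2)*(u + 2*sqrt(2))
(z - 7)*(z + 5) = z^2 - 2*z - 35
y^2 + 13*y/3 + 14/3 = (y + 2)*(y + 7/3)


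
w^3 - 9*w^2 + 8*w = w*(w - 8)*(w - 1)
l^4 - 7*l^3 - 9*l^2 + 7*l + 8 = (l - 8)*(l - 1)*(l + 1)^2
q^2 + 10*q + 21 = (q + 3)*(q + 7)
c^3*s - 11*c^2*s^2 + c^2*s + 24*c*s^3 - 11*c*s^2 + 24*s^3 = (c - 8*s)*(c - 3*s)*(c*s + s)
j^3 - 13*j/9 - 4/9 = (j - 4/3)*(j + 1/3)*(j + 1)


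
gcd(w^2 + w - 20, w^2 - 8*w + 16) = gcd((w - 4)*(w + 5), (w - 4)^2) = w - 4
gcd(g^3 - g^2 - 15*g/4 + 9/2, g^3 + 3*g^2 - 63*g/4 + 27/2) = g^2 - 3*g + 9/4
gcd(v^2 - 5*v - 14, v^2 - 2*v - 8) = v + 2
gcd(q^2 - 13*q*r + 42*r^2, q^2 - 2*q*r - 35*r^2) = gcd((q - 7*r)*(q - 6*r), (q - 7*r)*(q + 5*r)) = q - 7*r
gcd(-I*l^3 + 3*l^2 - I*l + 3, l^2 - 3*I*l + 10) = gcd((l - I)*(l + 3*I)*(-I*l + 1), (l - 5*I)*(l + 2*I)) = 1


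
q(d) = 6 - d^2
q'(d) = -2*d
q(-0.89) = 5.21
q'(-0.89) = 1.78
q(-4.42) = -13.54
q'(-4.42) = 8.84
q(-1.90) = 2.39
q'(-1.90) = 3.80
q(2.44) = 0.05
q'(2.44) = -4.88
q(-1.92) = 2.31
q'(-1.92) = 3.84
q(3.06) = -3.36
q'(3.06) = -6.12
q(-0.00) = 6.00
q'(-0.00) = 0.00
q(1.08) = 4.83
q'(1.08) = -2.16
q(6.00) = -30.00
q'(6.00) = -12.00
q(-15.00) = -219.00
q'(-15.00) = 30.00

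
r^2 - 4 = (r - 2)*(r + 2)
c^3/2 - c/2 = c*(c/2 + 1/2)*(c - 1)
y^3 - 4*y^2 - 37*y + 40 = (y - 8)*(y - 1)*(y + 5)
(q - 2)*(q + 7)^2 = q^3 + 12*q^2 + 21*q - 98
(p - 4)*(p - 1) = p^2 - 5*p + 4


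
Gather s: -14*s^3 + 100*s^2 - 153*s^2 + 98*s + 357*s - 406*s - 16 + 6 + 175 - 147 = -14*s^3 - 53*s^2 + 49*s + 18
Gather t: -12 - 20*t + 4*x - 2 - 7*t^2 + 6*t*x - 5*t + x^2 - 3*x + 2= -7*t^2 + t*(6*x - 25) + x^2 + x - 12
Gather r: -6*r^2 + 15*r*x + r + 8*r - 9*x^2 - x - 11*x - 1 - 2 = -6*r^2 + r*(15*x + 9) - 9*x^2 - 12*x - 3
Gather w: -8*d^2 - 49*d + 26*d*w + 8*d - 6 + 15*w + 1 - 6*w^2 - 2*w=-8*d^2 - 41*d - 6*w^2 + w*(26*d + 13) - 5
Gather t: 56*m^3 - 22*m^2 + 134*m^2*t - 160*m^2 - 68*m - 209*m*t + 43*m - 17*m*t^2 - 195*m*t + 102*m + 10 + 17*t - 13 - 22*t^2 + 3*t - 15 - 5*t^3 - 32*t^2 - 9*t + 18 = 56*m^3 - 182*m^2 + 77*m - 5*t^3 + t^2*(-17*m - 54) + t*(134*m^2 - 404*m + 11)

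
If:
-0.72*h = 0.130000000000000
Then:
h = -0.18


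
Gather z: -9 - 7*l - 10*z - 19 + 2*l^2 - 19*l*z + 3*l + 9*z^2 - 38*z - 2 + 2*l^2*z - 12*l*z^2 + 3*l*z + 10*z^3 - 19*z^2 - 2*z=2*l^2 - 4*l + 10*z^3 + z^2*(-12*l - 10) + z*(2*l^2 - 16*l - 50) - 30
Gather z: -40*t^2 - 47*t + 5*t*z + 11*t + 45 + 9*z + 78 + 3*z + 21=-40*t^2 - 36*t + z*(5*t + 12) + 144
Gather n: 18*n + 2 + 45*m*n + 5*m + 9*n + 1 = 5*m + n*(45*m + 27) + 3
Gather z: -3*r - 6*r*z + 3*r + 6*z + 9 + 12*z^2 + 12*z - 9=12*z^2 + z*(18 - 6*r)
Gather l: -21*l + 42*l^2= 42*l^2 - 21*l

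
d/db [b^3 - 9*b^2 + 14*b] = 3*b^2 - 18*b + 14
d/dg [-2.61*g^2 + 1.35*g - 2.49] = 1.35 - 5.22*g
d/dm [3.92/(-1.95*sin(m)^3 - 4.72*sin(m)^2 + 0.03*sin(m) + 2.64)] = (22.932*sin(m)^2 + 37.0048*sin(m) - 0.1176)*cos(m)/(1.95*sin(m)^3 + 4.72*sin(m)^2 - 0.03*sin(m) - 2.64)^2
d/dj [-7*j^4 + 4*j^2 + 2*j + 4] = -28*j^3 + 8*j + 2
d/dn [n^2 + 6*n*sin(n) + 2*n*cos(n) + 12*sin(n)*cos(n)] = -2*n*sin(n) + 6*n*cos(n) + 2*n + 6*sin(n) + 2*cos(n) + 12*cos(2*n)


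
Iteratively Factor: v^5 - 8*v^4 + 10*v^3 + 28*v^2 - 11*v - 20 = (v - 1)*(v^4 - 7*v^3 + 3*v^2 + 31*v + 20) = (v - 1)*(v + 1)*(v^3 - 8*v^2 + 11*v + 20) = (v - 4)*(v - 1)*(v + 1)*(v^2 - 4*v - 5) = (v - 5)*(v - 4)*(v - 1)*(v + 1)*(v + 1)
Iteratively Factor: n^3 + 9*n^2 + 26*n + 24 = (n + 4)*(n^2 + 5*n + 6) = (n + 3)*(n + 4)*(n + 2)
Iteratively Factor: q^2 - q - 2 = (q - 2)*(q + 1)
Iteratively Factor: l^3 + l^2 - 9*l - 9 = (l + 3)*(l^2 - 2*l - 3) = (l - 3)*(l + 3)*(l + 1)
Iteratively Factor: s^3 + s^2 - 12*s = (s - 3)*(s^2 + 4*s) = (s - 3)*(s + 4)*(s)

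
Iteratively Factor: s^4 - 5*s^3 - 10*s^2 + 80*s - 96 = (s - 2)*(s^3 - 3*s^2 - 16*s + 48) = (s - 4)*(s - 2)*(s^2 + s - 12) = (s - 4)*(s - 3)*(s - 2)*(s + 4)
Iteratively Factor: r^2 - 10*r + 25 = (r - 5)*(r - 5)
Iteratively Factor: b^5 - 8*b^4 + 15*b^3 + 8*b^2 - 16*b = (b - 4)*(b^4 - 4*b^3 - b^2 + 4*b) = (b - 4)^2*(b^3 - b) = (b - 4)^2*(b + 1)*(b^2 - b) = b*(b - 4)^2*(b + 1)*(b - 1)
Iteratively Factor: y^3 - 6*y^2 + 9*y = (y - 3)*(y^2 - 3*y) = y*(y - 3)*(y - 3)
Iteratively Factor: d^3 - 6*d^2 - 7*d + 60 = (d - 4)*(d^2 - 2*d - 15) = (d - 4)*(d + 3)*(d - 5)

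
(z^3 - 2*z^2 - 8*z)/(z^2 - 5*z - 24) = z*(-z^2 + 2*z + 8)/(-z^2 + 5*z + 24)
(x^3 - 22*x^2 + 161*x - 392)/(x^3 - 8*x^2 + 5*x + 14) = (x^2 - 15*x + 56)/(x^2 - x - 2)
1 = 1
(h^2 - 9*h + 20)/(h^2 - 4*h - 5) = (h - 4)/(h + 1)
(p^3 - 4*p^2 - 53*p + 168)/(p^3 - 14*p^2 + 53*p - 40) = (p^2 + 4*p - 21)/(p^2 - 6*p + 5)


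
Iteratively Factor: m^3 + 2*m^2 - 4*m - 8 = (m + 2)*(m^2 - 4) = (m - 2)*(m + 2)*(m + 2)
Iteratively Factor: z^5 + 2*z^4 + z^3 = (z)*(z^4 + 2*z^3 + z^2) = z*(z + 1)*(z^3 + z^2) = z^2*(z + 1)*(z^2 + z) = z^3*(z + 1)*(z + 1)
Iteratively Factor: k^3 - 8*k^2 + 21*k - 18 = (k - 2)*(k^2 - 6*k + 9) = (k - 3)*(k - 2)*(k - 3)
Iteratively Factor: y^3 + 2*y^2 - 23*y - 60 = (y - 5)*(y^2 + 7*y + 12) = (y - 5)*(y + 4)*(y + 3)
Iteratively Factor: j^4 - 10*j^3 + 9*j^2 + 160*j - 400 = (j - 5)*(j^3 - 5*j^2 - 16*j + 80) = (j - 5)*(j + 4)*(j^2 - 9*j + 20) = (j - 5)^2*(j + 4)*(j - 4)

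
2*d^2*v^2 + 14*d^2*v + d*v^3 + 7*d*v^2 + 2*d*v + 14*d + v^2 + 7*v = (2*d + v)*(v + 7)*(d*v + 1)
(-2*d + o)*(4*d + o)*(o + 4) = -8*d^2*o - 32*d^2 + 2*d*o^2 + 8*d*o + o^3 + 4*o^2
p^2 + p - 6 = (p - 2)*(p + 3)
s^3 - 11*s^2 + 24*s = s*(s - 8)*(s - 3)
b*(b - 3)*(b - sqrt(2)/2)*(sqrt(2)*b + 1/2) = sqrt(2)*b^4 - 3*sqrt(2)*b^3 - b^3/2 - sqrt(2)*b^2/4 + 3*b^2/2 + 3*sqrt(2)*b/4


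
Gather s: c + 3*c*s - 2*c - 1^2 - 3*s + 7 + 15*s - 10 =-c + s*(3*c + 12) - 4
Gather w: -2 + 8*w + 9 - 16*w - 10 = -8*w - 3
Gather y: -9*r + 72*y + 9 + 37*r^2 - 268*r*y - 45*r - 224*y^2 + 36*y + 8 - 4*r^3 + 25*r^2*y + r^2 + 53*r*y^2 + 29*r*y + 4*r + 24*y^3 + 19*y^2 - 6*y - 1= -4*r^3 + 38*r^2 - 50*r + 24*y^3 + y^2*(53*r - 205) + y*(25*r^2 - 239*r + 102) + 16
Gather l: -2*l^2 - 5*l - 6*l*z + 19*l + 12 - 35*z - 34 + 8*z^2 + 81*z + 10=-2*l^2 + l*(14 - 6*z) + 8*z^2 + 46*z - 12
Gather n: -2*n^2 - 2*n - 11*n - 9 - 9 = -2*n^2 - 13*n - 18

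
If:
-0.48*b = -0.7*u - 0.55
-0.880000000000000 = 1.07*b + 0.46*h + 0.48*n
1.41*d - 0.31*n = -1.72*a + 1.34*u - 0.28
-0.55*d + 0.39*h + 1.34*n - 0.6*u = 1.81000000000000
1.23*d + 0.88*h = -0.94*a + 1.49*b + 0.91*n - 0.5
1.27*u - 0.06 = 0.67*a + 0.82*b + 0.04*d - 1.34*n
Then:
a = -0.69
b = -0.98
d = -0.65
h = -0.11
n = 0.46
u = -1.46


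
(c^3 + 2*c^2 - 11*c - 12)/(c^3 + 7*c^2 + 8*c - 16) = (c^2 - 2*c - 3)/(c^2 + 3*c - 4)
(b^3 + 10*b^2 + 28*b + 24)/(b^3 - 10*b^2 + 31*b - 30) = (b^3 + 10*b^2 + 28*b + 24)/(b^3 - 10*b^2 + 31*b - 30)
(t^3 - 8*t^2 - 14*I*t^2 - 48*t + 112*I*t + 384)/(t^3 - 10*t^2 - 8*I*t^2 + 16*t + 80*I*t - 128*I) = (t - 6*I)/(t - 2)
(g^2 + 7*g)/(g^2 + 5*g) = (g + 7)/(g + 5)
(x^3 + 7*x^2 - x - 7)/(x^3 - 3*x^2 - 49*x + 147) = (x^2 - 1)/(x^2 - 10*x + 21)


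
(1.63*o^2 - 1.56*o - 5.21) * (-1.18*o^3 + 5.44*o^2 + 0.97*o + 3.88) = -1.9234*o^5 + 10.708*o^4 - 0.757500000000002*o^3 - 23.5312*o^2 - 11.1065*o - 20.2148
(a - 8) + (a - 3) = 2*a - 11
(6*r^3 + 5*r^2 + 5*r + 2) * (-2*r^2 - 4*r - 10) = -12*r^5 - 34*r^4 - 90*r^3 - 74*r^2 - 58*r - 20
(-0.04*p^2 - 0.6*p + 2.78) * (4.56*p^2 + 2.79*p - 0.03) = -0.1824*p^4 - 2.8476*p^3 + 11.004*p^2 + 7.7742*p - 0.0834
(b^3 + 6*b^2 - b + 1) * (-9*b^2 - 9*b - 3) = -9*b^5 - 63*b^4 - 48*b^3 - 18*b^2 - 6*b - 3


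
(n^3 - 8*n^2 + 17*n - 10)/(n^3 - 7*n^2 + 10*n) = (n - 1)/n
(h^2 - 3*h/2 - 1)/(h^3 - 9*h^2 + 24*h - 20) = (h + 1/2)/(h^2 - 7*h + 10)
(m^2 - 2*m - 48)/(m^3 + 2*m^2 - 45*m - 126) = (m - 8)/(m^2 - 4*m - 21)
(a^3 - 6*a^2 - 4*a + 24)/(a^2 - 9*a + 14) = (a^2 - 4*a - 12)/(a - 7)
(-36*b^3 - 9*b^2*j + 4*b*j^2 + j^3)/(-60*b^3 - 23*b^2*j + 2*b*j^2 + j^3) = (3*b - j)/(5*b - j)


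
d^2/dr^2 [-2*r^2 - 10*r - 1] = -4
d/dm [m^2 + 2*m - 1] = 2*m + 2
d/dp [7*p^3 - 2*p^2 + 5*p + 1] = 21*p^2 - 4*p + 5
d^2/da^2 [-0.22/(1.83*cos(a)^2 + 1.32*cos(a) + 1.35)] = (2.947032*(1 - cos(a)^2)^2 + 1.594296*cos(a)^3 - 0.317195999999999*cos(a)^2 - 3.580632*cos(a) - 2.626668)/(1.83*cos(a)^2 + 1.32*cos(a) + 1.35)^3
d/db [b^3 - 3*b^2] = 3*b*(b - 2)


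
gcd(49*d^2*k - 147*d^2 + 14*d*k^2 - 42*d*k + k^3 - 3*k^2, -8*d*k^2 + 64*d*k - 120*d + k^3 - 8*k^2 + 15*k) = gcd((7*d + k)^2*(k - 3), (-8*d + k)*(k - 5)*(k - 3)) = k - 3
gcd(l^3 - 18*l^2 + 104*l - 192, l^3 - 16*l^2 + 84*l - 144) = l^2 - 10*l + 24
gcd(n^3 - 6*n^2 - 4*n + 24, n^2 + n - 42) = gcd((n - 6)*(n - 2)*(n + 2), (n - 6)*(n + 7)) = n - 6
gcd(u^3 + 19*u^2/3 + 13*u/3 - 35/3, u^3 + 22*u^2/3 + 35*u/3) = u^2 + 22*u/3 + 35/3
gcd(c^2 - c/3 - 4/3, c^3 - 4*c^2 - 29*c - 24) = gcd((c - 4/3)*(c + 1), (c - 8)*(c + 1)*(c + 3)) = c + 1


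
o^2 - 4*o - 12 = (o - 6)*(o + 2)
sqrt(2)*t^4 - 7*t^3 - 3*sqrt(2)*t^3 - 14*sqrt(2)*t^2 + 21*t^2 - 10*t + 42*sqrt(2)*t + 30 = (t - 3)*(t - 5*sqrt(2))*(t + sqrt(2))*(sqrt(2)*t + 1)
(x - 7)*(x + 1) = x^2 - 6*x - 7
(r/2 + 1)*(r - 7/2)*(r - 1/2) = r^3/2 - r^2 - 25*r/8 + 7/4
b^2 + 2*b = b*(b + 2)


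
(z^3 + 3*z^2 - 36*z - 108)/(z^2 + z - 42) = (z^2 + 9*z + 18)/(z + 7)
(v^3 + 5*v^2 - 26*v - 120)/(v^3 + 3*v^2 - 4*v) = (v^2 + v - 30)/(v*(v - 1))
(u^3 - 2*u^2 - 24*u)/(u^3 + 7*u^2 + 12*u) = (u - 6)/(u + 3)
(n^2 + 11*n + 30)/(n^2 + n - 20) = (n + 6)/(n - 4)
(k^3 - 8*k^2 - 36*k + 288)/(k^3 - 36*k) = (k - 8)/k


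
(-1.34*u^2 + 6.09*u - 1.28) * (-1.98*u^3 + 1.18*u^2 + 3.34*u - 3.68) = 2.6532*u^5 - 13.6394*u^4 + 5.245*u^3 + 23.7614*u^2 - 26.6864*u + 4.7104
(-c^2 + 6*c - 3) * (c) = -c^3 + 6*c^2 - 3*c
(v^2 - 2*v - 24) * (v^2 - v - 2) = v^4 - 3*v^3 - 24*v^2 + 28*v + 48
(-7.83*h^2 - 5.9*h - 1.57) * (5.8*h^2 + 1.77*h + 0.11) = -45.414*h^4 - 48.0791*h^3 - 20.4103*h^2 - 3.4279*h - 0.1727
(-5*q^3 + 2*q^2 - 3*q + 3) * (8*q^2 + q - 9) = -40*q^5 + 11*q^4 + 23*q^3 + 3*q^2 + 30*q - 27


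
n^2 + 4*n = n*(n + 4)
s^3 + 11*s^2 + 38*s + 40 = (s + 2)*(s + 4)*(s + 5)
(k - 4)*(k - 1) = k^2 - 5*k + 4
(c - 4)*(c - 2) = c^2 - 6*c + 8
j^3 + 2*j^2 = j^2*(j + 2)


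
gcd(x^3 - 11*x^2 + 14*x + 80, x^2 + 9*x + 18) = 1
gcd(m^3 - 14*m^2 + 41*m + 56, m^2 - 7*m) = m - 7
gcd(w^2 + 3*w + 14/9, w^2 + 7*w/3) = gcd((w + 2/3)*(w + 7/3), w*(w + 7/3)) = w + 7/3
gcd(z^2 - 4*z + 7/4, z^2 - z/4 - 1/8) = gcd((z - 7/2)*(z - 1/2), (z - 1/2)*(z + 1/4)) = z - 1/2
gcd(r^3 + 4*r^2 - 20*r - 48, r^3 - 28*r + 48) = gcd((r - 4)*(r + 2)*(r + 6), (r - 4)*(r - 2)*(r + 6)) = r^2 + 2*r - 24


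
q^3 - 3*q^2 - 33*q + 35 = (q - 7)*(q - 1)*(q + 5)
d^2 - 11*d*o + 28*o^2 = (d - 7*o)*(d - 4*o)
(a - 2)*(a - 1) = a^2 - 3*a + 2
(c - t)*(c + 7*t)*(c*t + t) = c^3*t + 6*c^2*t^2 + c^2*t - 7*c*t^3 + 6*c*t^2 - 7*t^3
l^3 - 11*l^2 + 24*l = l*(l - 8)*(l - 3)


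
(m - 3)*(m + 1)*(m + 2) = m^3 - 7*m - 6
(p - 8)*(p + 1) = p^2 - 7*p - 8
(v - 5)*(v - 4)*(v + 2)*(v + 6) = v^4 - v^3 - 40*v^2 + 52*v + 240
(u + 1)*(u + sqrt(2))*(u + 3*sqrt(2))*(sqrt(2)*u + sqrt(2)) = sqrt(2)*u^4 + 2*sqrt(2)*u^3 + 8*u^3 + 7*sqrt(2)*u^2 + 16*u^2 + 8*u + 12*sqrt(2)*u + 6*sqrt(2)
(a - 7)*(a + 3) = a^2 - 4*a - 21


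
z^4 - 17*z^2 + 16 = (z - 4)*(z - 1)*(z + 1)*(z + 4)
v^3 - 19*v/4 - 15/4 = (v - 5/2)*(v + 1)*(v + 3/2)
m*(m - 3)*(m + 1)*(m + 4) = m^4 + 2*m^3 - 11*m^2 - 12*m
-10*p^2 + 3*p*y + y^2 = (-2*p + y)*(5*p + y)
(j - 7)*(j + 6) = j^2 - j - 42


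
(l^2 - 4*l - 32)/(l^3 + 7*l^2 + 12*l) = (l - 8)/(l*(l + 3))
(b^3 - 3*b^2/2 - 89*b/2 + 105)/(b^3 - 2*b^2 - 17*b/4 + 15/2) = 2*(b^2 + b - 42)/(2*b^2 + b - 6)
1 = 1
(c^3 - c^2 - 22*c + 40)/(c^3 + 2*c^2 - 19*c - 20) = (c - 2)/(c + 1)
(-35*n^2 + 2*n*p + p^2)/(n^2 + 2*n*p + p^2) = (-35*n^2 + 2*n*p + p^2)/(n^2 + 2*n*p + p^2)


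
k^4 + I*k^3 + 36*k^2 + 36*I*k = k*(k - 6*I)*(k + I)*(k + 6*I)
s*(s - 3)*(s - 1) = s^3 - 4*s^2 + 3*s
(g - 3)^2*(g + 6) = g^3 - 27*g + 54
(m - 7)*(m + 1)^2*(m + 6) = m^4 + m^3 - 43*m^2 - 85*m - 42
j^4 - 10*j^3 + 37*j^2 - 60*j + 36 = (j - 3)^2*(j - 2)^2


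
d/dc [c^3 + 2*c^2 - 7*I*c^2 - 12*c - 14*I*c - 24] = 3*c^2 + c*(4 - 14*I) - 12 - 14*I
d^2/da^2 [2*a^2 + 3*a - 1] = 4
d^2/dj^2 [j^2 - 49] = 2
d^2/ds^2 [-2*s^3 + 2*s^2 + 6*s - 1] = 4 - 12*s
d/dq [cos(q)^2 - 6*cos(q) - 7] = 2*(3 - cos(q))*sin(q)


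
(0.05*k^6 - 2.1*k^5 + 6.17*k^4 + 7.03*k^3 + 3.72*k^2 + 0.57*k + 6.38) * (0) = 0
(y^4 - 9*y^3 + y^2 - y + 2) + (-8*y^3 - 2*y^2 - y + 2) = y^4 - 17*y^3 - y^2 - 2*y + 4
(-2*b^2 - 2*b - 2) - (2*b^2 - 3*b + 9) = -4*b^2 + b - 11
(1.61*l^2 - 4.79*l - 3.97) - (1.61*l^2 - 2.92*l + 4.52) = -1.87*l - 8.49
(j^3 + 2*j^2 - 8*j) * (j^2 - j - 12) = j^5 + j^4 - 22*j^3 - 16*j^2 + 96*j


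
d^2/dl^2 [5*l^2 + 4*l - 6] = 10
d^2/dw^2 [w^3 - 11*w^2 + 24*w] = 6*w - 22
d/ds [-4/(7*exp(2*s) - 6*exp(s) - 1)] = (56*exp(s) - 24)*exp(s)/(-7*exp(2*s) + 6*exp(s) + 1)^2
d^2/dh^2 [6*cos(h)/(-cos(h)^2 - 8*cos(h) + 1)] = 6*(9*sin(h)^4*cos(h) - 8*sin(h)^4 + 8*sin(h)^2 - 5*cos(h)/2 + 3*cos(3*h) - cos(5*h)/2 - 16)/(-sin(h)^2 + 8*cos(h))^3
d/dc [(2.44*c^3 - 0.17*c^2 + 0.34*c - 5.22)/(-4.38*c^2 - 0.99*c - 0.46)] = (-10.6872*c^4 - 4.8312*c^3 - 1.7097*c^2 - 45.5708*c - 5.3242)/(19.1844*c^4 + 8.6724*c^3 + 5.0097*c^2 + 0.9108*c + 0.2116)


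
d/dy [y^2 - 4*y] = 2*y - 4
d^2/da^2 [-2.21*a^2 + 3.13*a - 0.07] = -4.42000000000000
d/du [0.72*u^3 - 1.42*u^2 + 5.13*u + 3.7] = 2.16*u^2 - 2.84*u + 5.13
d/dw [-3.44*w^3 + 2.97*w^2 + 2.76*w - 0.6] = -10.32*w^2 + 5.94*w + 2.76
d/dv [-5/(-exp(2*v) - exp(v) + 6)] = (-10*exp(v) - 5)*exp(v)/(exp(2*v) + exp(v) - 6)^2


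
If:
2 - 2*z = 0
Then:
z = 1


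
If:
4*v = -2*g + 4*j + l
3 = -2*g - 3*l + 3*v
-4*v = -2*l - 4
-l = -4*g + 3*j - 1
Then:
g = 12/29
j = 31/29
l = -16/29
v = 21/29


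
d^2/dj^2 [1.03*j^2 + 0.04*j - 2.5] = 2.06000000000000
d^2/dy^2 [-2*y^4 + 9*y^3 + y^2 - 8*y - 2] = -24*y^2 + 54*y + 2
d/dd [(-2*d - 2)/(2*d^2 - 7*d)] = 2*(2*d^2 + 4*d - 7)/(d^2*(4*d^2 - 28*d + 49))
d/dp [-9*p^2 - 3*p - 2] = -18*p - 3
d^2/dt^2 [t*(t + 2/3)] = 2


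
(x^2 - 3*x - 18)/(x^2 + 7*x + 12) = (x - 6)/(x + 4)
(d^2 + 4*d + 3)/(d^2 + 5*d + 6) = (d + 1)/(d + 2)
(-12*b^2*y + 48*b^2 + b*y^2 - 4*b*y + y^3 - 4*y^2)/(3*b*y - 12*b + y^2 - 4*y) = (-12*b^2 + b*y + y^2)/(3*b + y)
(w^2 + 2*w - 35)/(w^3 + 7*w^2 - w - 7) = (w - 5)/(w^2 - 1)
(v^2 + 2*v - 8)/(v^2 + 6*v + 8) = (v - 2)/(v + 2)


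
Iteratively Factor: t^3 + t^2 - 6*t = (t)*(t^2 + t - 6) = t*(t + 3)*(t - 2)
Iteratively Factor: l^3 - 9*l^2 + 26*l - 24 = (l - 2)*(l^2 - 7*l + 12) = (l - 4)*(l - 2)*(l - 3)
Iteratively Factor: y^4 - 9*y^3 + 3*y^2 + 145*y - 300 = (y + 4)*(y^3 - 13*y^2 + 55*y - 75) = (y - 5)*(y + 4)*(y^2 - 8*y + 15) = (y - 5)*(y - 3)*(y + 4)*(y - 5)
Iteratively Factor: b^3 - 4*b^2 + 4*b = (b - 2)*(b^2 - 2*b) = b*(b - 2)*(b - 2)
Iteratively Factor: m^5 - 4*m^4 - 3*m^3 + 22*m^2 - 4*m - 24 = (m + 2)*(m^4 - 6*m^3 + 9*m^2 + 4*m - 12) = (m - 2)*(m + 2)*(m^3 - 4*m^2 + m + 6) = (m - 2)*(m + 1)*(m + 2)*(m^2 - 5*m + 6) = (m - 2)^2*(m + 1)*(m + 2)*(m - 3)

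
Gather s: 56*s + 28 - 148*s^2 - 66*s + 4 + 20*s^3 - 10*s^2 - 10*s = 20*s^3 - 158*s^2 - 20*s + 32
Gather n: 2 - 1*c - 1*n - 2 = -c - n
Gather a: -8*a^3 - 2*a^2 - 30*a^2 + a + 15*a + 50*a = -8*a^3 - 32*a^2 + 66*a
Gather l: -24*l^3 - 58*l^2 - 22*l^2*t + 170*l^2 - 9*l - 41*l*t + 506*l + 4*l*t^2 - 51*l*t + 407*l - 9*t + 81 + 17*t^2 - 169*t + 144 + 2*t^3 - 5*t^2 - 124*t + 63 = -24*l^3 + l^2*(112 - 22*t) + l*(4*t^2 - 92*t + 904) + 2*t^3 + 12*t^2 - 302*t + 288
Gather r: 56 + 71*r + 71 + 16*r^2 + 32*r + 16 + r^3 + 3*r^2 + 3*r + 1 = r^3 + 19*r^2 + 106*r + 144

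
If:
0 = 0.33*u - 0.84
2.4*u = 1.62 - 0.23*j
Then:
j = -19.52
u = 2.55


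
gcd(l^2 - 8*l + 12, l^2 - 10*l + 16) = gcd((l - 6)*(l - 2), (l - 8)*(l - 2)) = l - 2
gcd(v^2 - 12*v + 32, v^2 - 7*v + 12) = v - 4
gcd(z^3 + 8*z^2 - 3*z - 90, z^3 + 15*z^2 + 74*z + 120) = z^2 + 11*z + 30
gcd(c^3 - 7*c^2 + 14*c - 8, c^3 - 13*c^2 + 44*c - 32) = c^2 - 5*c + 4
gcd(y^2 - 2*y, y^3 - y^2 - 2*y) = y^2 - 2*y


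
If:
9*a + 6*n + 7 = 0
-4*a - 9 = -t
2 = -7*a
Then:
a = -2/7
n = -31/42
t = 55/7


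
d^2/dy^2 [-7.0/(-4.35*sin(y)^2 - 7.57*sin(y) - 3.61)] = (-529.83*sin(y)^4 - 691.5195*sin(y)^3 + 833.3087*sin(y)^2 + 1574.3329*sin(y) + 582.4196)/(4.35*sin(y)^2 + 7.57*sin(y) + 3.61)^3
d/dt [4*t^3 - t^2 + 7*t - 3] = 12*t^2 - 2*t + 7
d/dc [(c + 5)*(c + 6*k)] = 2*c + 6*k + 5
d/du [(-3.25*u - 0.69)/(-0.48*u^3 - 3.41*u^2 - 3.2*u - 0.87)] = (-3.12*u^3 - 12.0761*u^2 - 4.7058*u + 0.6195)/(0.2304*u^6 + 3.2736*u^5 + 14.7001*u^4 + 22.6592*u^3 + 16.1734*u^2 + 5.568*u + 0.7569)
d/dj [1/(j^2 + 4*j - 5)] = 2*(-j - 2)/(j^2 + 4*j - 5)^2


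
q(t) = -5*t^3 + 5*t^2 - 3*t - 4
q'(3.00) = -108.00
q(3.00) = -103.00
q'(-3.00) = -168.00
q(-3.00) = 185.00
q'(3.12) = -117.82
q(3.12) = -116.54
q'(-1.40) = -46.40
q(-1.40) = 23.72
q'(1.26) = -14.21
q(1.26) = -9.84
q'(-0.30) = -7.35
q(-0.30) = -2.52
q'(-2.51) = -122.60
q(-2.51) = 114.10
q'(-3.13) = -181.25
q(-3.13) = 207.70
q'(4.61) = -275.68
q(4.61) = -401.43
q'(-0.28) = -6.98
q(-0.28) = -2.66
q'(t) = -15*t^2 + 10*t - 3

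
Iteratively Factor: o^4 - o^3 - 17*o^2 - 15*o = (o)*(o^3 - o^2 - 17*o - 15) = o*(o - 5)*(o^2 + 4*o + 3) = o*(o - 5)*(o + 1)*(o + 3)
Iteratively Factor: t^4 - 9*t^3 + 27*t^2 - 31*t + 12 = (t - 3)*(t^3 - 6*t^2 + 9*t - 4) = (t - 3)*(t - 1)*(t^2 - 5*t + 4) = (t - 4)*(t - 3)*(t - 1)*(t - 1)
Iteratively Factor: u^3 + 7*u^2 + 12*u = (u + 3)*(u^2 + 4*u) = u*(u + 3)*(u + 4)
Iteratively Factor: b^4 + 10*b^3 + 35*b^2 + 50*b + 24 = (b + 1)*(b^3 + 9*b^2 + 26*b + 24) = (b + 1)*(b + 2)*(b^2 + 7*b + 12) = (b + 1)*(b + 2)*(b + 3)*(b + 4)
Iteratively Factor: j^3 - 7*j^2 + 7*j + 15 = (j - 5)*(j^2 - 2*j - 3) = (j - 5)*(j - 3)*(j + 1)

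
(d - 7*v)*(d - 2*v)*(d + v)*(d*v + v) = d^4*v - 8*d^3*v^2 + d^3*v + 5*d^2*v^3 - 8*d^2*v^2 + 14*d*v^4 + 5*d*v^3 + 14*v^4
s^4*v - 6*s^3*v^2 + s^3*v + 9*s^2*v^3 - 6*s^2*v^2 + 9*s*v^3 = s*(s - 3*v)^2*(s*v + v)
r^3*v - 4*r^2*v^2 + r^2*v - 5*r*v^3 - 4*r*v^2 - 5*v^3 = (r - 5*v)*(r + v)*(r*v + v)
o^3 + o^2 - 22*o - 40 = (o - 5)*(o + 2)*(o + 4)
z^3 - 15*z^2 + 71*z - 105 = (z - 7)*(z - 5)*(z - 3)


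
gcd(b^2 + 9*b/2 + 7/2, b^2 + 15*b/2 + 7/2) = 1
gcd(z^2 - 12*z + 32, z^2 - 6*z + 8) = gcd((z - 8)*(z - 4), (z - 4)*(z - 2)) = z - 4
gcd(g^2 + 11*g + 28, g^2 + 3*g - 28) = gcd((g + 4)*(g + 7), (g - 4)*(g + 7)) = g + 7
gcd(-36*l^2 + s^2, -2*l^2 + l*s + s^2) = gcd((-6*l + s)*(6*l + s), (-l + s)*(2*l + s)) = 1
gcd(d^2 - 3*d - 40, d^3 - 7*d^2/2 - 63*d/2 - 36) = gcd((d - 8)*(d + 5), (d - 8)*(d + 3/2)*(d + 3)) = d - 8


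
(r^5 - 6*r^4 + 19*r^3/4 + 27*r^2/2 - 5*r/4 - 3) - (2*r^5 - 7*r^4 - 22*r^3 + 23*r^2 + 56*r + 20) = -r^5 + r^4 + 107*r^3/4 - 19*r^2/2 - 229*r/4 - 23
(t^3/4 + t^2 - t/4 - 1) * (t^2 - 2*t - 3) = t^5/4 + t^4/2 - 3*t^3 - 7*t^2/2 + 11*t/4 + 3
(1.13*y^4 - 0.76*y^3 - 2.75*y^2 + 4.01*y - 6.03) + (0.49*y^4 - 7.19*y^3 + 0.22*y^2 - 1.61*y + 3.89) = 1.62*y^4 - 7.95*y^3 - 2.53*y^2 + 2.4*y - 2.14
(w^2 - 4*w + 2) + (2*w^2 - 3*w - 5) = 3*w^2 - 7*w - 3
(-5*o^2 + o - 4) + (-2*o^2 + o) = -7*o^2 + 2*o - 4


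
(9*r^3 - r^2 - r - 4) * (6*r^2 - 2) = 54*r^5 - 6*r^4 - 24*r^3 - 22*r^2 + 2*r + 8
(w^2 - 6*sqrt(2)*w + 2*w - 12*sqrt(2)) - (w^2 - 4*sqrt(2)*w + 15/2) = -2*sqrt(2)*w + 2*w - 12*sqrt(2) - 15/2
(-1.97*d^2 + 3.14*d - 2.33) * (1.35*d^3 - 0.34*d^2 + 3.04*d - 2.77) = -2.6595*d^5 + 4.9088*d^4 - 10.2019*d^3 + 15.7947*d^2 - 15.781*d + 6.4541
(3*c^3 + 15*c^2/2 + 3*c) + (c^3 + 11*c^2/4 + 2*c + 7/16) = 4*c^3 + 41*c^2/4 + 5*c + 7/16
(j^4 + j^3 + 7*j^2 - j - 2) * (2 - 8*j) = -8*j^5 - 6*j^4 - 54*j^3 + 22*j^2 + 14*j - 4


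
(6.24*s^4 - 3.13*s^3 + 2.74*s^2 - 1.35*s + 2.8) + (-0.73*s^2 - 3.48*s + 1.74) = 6.24*s^4 - 3.13*s^3 + 2.01*s^2 - 4.83*s + 4.54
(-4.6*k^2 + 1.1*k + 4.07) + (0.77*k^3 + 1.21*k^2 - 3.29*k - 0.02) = 0.77*k^3 - 3.39*k^2 - 2.19*k + 4.05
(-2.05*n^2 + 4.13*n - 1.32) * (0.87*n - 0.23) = -1.7835*n^3 + 4.0646*n^2 - 2.0983*n + 0.3036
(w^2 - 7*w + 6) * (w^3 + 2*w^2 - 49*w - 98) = w^5 - 5*w^4 - 57*w^3 + 257*w^2 + 392*w - 588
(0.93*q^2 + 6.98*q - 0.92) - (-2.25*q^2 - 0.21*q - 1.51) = 3.18*q^2 + 7.19*q + 0.59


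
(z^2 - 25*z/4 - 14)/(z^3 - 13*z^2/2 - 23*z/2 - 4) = (4*z + 7)/(2*(2*z^2 + 3*z + 1))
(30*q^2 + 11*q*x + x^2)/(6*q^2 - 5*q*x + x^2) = (30*q^2 + 11*q*x + x^2)/(6*q^2 - 5*q*x + x^2)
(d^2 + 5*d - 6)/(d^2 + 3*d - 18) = (d - 1)/(d - 3)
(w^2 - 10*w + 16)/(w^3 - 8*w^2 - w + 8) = (w - 2)/(w^2 - 1)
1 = 1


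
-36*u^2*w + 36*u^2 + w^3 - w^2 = (-6*u + w)*(6*u + w)*(w - 1)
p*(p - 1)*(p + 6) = p^3 + 5*p^2 - 6*p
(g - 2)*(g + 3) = g^2 + g - 6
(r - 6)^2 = r^2 - 12*r + 36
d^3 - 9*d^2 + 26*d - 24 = (d - 4)*(d - 3)*(d - 2)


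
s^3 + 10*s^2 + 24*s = s*(s + 4)*(s + 6)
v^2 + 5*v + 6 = (v + 2)*(v + 3)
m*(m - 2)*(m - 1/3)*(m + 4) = m^4 + 5*m^3/3 - 26*m^2/3 + 8*m/3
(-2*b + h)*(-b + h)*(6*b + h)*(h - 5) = 12*b^3*h - 60*b^3 - 16*b^2*h^2 + 80*b^2*h + 3*b*h^3 - 15*b*h^2 + h^4 - 5*h^3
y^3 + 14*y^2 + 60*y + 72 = (y + 2)*(y + 6)^2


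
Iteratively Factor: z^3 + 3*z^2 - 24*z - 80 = (z - 5)*(z^2 + 8*z + 16) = (z - 5)*(z + 4)*(z + 4)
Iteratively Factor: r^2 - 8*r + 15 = (r - 5)*(r - 3)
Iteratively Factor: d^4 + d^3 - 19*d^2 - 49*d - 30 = (d + 3)*(d^3 - 2*d^2 - 13*d - 10) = (d + 1)*(d + 3)*(d^2 - 3*d - 10) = (d + 1)*(d + 2)*(d + 3)*(d - 5)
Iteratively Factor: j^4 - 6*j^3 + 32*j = (j - 4)*(j^3 - 2*j^2 - 8*j) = (j - 4)^2*(j^2 + 2*j) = (j - 4)^2*(j + 2)*(j)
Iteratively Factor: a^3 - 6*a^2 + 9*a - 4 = (a - 4)*(a^2 - 2*a + 1) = (a - 4)*(a - 1)*(a - 1)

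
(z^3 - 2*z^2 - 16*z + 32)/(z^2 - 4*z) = z + 2 - 8/z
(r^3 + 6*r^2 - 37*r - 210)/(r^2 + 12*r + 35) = r - 6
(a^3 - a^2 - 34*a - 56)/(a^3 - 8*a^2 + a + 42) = (a + 4)/(a - 3)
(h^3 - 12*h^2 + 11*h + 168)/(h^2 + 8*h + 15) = (h^2 - 15*h + 56)/(h + 5)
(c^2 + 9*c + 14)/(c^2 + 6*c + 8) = (c + 7)/(c + 4)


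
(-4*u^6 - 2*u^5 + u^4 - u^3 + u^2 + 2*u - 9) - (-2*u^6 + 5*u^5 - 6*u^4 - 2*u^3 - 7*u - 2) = -2*u^6 - 7*u^5 + 7*u^4 + u^3 + u^2 + 9*u - 7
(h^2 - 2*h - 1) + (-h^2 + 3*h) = h - 1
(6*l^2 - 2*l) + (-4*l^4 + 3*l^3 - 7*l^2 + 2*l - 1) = -4*l^4 + 3*l^3 - l^2 - 1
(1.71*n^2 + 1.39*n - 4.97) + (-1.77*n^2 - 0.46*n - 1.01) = -0.0600000000000001*n^2 + 0.93*n - 5.98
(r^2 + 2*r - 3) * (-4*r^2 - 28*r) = -4*r^4 - 36*r^3 - 44*r^2 + 84*r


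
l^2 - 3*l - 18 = (l - 6)*(l + 3)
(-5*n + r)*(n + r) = -5*n^2 - 4*n*r + r^2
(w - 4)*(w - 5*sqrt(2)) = w^2 - 5*sqrt(2)*w - 4*w + 20*sqrt(2)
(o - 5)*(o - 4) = o^2 - 9*o + 20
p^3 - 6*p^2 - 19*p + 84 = (p - 7)*(p - 3)*(p + 4)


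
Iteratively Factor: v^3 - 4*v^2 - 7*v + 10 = (v - 1)*(v^2 - 3*v - 10) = (v - 1)*(v + 2)*(v - 5)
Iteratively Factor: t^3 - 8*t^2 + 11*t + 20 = (t - 4)*(t^2 - 4*t - 5) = (t - 5)*(t - 4)*(t + 1)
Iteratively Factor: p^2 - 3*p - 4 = (p + 1)*(p - 4)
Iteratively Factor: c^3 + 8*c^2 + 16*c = (c)*(c^2 + 8*c + 16) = c*(c + 4)*(c + 4)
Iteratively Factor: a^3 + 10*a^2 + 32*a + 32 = (a + 2)*(a^2 + 8*a + 16) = (a + 2)*(a + 4)*(a + 4)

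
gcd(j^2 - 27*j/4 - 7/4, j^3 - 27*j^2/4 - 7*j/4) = j^2 - 27*j/4 - 7/4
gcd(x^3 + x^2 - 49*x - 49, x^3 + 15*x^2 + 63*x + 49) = x^2 + 8*x + 7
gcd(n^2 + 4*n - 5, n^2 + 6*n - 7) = n - 1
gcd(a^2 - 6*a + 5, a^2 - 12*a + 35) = a - 5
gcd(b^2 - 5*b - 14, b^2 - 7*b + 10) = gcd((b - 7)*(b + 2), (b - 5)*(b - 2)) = 1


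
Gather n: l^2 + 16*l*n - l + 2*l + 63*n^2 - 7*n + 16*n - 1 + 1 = l^2 + l + 63*n^2 + n*(16*l + 9)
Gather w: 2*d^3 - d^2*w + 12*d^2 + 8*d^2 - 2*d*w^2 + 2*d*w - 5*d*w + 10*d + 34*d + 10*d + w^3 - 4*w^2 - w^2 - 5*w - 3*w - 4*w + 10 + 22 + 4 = 2*d^3 + 20*d^2 + 54*d + w^3 + w^2*(-2*d - 5) + w*(-d^2 - 3*d - 12) + 36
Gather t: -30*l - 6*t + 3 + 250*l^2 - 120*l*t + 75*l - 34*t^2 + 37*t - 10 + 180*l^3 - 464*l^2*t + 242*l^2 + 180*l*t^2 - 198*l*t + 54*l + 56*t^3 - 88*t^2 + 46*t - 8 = 180*l^3 + 492*l^2 + 99*l + 56*t^3 + t^2*(180*l - 122) + t*(-464*l^2 - 318*l + 77) - 15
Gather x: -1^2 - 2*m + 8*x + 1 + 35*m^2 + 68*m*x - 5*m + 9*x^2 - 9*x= 35*m^2 - 7*m + 9*x^2 + x*(68*m - 1)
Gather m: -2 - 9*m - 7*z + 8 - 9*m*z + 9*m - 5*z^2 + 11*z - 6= -9*m*z - 5*z^2 + 4*z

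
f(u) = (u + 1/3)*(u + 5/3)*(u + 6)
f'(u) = (u + 1/3)*(u + 5/3) + (u + 1/3)*(u + 6) + (u + 5/3)*(u + 6) = 3*u^2 + 16*u + 113/9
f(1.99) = 67.88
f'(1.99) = 56.28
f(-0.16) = 1.53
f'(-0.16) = 10.07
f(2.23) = 82.20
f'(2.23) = 63.15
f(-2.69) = 7.98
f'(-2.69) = -8.78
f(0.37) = 9.12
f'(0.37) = 18.89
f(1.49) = 43.11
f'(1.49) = 43.06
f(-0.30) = 0.26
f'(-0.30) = 8.03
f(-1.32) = -1.60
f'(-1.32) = -3.34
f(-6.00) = 0.00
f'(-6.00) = 24.56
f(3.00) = 140.00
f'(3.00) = 87.56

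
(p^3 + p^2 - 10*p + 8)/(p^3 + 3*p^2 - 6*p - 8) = (p - 1)/(p + 1)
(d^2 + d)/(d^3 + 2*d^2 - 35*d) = (d + 1)/(d^2 + 2*d - 35)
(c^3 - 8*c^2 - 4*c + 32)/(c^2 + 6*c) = (c^3 - 8*c^2 - 4*c + 32)/(c*(c + 6))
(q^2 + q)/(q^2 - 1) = q/(q - 1)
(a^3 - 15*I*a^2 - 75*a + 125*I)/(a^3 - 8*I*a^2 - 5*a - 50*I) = (a - 5*I)/(a + 2*I)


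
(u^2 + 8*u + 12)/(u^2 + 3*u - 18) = (u + 2)/(u - 3)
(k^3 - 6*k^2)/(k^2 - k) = k*(k - 6)/(k - 1)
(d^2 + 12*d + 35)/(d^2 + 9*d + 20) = (d + 7)/(d + 4)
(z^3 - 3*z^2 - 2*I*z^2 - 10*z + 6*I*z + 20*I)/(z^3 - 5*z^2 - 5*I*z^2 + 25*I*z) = (z^2 + 2*z*(1 - I) - 4*I)/(z*(z - 5*I))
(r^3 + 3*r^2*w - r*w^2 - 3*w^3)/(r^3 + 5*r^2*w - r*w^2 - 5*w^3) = (r + 3*w)/(r + 5*w)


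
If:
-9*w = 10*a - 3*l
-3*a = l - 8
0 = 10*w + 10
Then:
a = 33/19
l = 53/19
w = -1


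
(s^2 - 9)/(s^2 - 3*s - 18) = (s - 3)/(s - 6)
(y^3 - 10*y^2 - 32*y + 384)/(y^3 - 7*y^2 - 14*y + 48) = (y^2 - 2*y - 48)/(y^2 + y - 6)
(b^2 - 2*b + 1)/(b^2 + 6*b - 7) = (b - 1)/(b + 7)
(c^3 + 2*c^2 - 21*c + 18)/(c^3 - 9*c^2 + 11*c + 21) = (c^2 + 5*c - 6)/(c^2 - 6*c - 7)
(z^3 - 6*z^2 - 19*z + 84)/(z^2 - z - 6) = (z^2 - 3*z - 28)/(z + 2)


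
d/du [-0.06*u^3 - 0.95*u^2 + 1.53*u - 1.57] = -0.18*u^2 - 1.9*u + 1.53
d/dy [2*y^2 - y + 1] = 4*y - 1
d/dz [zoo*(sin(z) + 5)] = zoo*cos(z)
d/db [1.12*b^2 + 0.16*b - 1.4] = 2.24*b + 0.16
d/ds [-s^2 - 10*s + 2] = -2*s - 10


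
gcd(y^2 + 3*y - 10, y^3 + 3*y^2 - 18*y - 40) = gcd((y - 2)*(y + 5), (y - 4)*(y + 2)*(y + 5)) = y + 5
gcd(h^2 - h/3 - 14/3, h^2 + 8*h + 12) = h + 2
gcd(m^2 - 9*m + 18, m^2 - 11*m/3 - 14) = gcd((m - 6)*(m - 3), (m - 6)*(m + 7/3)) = m - 6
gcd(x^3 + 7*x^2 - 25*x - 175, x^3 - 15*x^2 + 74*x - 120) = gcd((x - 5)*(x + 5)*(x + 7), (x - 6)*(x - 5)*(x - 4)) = x - 5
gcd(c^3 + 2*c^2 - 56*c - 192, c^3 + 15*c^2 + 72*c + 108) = c + 6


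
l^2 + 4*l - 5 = (l - 1)*(l + 5)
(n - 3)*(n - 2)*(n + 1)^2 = n^4 - 3*n^3 - 3*n^2 + 7*n + 6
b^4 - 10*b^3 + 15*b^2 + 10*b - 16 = (b - 8)*(b - 2)*(b - 1)*(b + 1)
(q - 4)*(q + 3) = q^2 - q - 12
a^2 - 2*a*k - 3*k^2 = (a - 3*k)*(a + k)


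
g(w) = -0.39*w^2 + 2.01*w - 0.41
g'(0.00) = 2.01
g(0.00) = -0.41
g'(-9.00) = 9.03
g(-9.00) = -50.09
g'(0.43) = 1.67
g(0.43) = 0.38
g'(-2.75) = 4.16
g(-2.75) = -8.89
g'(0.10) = 1.93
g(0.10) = -0.21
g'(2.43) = 0.11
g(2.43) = 2.17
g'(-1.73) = 3.36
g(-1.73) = -5.05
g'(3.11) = -0.42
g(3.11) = 2.07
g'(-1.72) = 3.35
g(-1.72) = -5.02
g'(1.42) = 0.90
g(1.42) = 1.66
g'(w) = 2.01 - 0.78*w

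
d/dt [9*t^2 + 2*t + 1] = 18*t + 2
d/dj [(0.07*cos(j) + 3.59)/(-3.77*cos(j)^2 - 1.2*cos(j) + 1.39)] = (0.2639*sin(j)^2 - 27.0686*cos(j) - 4.6692)*sin(j)/(3.77*cos(j)^2 + 1.2*cos(j) - 1.39)^2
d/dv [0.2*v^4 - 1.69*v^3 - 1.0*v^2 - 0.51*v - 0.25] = 0.8*v^3 - 5.07*v^2 - 2.0*v - 0.51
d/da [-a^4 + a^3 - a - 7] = -4*a^3 + 3*a^2 - 1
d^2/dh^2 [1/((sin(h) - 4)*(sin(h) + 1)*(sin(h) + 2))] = (-9*sin(h)^5 + 20*sin(h)^4 + 8*sin(h)^3 - 126*sin(h)^2 + 4*sin(h) + 184)/((sin(h) - 4)^3*(sin(h) + 1)^2*(sin(h) + 2)^3)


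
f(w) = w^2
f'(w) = 2*w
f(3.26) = 10.63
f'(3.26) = 6.52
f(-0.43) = 0.18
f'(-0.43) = -0.86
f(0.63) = 0.40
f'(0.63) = 1.26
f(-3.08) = 9.49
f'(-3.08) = -6.16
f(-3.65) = 13.32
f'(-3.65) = -7.30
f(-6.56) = 43.03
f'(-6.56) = -13.12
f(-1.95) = 3.80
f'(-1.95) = -3.90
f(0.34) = 0.12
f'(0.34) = 0.68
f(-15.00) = 225.00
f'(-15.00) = -30.00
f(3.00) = 9.00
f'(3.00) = 6.00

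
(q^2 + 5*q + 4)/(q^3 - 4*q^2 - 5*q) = (q + 4)/(q*(q - 5))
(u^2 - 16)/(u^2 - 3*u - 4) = (u + 4)/(u + 1)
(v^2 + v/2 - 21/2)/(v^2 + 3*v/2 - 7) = (v - 3)/(v - 2)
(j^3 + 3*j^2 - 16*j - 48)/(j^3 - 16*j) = (j + 3)/j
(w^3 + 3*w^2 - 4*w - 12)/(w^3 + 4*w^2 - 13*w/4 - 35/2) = 4*(w^2 + 5*w + 6)/(4*w^2 + 24*w + 35)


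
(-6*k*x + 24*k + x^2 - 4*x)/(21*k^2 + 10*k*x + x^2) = (-6*k*x + 24*k + x^2 - 4*x)/(21*k^2 + 10*k*x + x^2)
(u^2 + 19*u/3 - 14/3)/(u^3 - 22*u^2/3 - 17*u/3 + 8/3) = (3*u^2 + 19*u - 14)/(3*u^3 - 22*u^2 - 17*u + 8)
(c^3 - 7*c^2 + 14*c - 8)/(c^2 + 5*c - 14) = (c^2 - 5*c + 4)/(c + 7)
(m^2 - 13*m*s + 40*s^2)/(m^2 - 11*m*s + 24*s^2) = (-m + 5*s)/(-m + 3*s)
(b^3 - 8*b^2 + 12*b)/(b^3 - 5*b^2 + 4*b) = (b^2 - 8*b + 12)/(b^2 - 5*b + 4)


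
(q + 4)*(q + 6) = q^2 + 10*q + 24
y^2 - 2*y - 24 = (y - 6)*(y + 4)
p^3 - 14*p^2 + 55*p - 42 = (p - 7)*(p - 6)*(p - 1)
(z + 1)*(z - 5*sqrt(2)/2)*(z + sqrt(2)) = z^3 - 3*sqrt(2)*z^2/2 + z^2 - 5*z - 3*sqrt(2)*z/2 - 5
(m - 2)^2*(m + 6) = m^3 + 2*m^2 - 20*m + 24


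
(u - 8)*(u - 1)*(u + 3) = u^3 - 6*u^2 - 19*u + 24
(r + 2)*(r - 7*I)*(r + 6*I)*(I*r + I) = I*r^4 + r^3 + 3*I*r^3 + 3*r^2 + 44*I*r^2 + 2*r + 126*I*r + 84*I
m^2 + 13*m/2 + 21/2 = (m + 3)*(m + 7/2)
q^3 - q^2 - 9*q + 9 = (q - 3)*(q - 1)*(q + 3)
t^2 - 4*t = t*(t - 4)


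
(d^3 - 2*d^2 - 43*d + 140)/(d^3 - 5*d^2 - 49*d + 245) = (d - 4)/(d - 7)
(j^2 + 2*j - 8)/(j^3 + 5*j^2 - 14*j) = (j + 4)/(j*(j + 7))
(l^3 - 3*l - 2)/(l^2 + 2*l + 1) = l - 2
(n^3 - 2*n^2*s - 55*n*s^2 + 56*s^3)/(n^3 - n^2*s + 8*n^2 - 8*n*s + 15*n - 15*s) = (n^2 - n*s - 56*s^2)/(n^2 + 8*n + 15)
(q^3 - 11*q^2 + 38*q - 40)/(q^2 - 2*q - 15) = (q^2 - 6*q + 8)/(q + 3)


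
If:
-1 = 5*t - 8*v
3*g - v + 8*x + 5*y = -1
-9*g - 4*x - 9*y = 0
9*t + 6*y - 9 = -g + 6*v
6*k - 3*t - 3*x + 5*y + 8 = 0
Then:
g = -516*y/625 - 12/625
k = -4567*y/3000 - 143/375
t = 1163/625 - 616*y/625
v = 161/125 - 77*y/125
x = 27/625 - 981*y/2500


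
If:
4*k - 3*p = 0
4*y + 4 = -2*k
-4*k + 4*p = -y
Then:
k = 6/5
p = 8/5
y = -8/5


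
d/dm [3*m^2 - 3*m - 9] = 6*m - 3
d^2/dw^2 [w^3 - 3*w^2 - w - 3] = 6*w - 6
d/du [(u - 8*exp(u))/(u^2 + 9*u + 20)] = ((1 - 8*exp(u))*(u^2 + 9*u + 20) - (u - 8*exp(u))*(2*u + 9))/(u^2 + 9*u + 20)^2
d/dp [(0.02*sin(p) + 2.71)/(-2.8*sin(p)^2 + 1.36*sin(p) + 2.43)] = (0.056*sin(p)^2 + 15.176*sin(p) - 3.637)*cos(p)/(7.84*sin(p)^4 - 7.616*sin(p)^3 - 11.7584*sin(p)^2 + 6.6096*sin(p) + 5.9049)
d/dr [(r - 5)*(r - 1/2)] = 2*r - 11/2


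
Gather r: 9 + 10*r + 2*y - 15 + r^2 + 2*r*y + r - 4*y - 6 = r^2 + r*(2*y + 11) - 2*y - 12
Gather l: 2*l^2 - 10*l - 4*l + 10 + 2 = 2*l^2 - 14*l + 12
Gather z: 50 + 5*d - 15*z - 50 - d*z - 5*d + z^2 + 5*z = z^2 + z*(-d - 10)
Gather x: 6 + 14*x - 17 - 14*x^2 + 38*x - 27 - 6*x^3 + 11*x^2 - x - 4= -6*x^3 - 3*x^2 + 51*x - 42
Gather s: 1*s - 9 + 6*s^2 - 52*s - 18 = 6*s^2 - 51*s - 27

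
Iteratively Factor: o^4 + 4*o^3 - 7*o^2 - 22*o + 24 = (o + 4)*(o^3 - 7*o + 6) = (o - 2)*(o + 4)*(o^2 + 2*o - 3) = (o - 2)*(o - 1)*(o + 4)*(o + 3)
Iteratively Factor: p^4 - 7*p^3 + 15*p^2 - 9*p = (p - 3)*(p^3 - 4*p^2 + 3*p) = (p - 3)*(p - 1)*(p^2 - 3*p) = p*(p - 3)*(p - 1)*(p - 3)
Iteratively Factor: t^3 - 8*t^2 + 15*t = (t - 5)*(t^2 - 3*t) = (t - 5)*(t - 3)*(t)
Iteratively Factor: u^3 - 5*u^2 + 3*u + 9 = (u - 3)*(u^2 - 2*u - 3) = (u - 3)^2*(u + 1)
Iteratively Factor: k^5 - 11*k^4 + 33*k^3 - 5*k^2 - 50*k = (k)*(k^4 - 11*k^3 + 33*k^2 - 5*k - 50) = k*(k + 1)*(k^3 - 12*k^2 + 45*k - 50) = k*(k - 2)*(k + 1)*(k^2 - 10*k + 25) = k*(k - 5)*(k - 2)*(k + 1)*(k - 5)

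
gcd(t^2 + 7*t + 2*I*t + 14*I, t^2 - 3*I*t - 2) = 1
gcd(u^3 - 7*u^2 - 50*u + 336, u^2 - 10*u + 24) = u - 6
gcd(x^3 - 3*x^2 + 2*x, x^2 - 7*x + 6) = x - 1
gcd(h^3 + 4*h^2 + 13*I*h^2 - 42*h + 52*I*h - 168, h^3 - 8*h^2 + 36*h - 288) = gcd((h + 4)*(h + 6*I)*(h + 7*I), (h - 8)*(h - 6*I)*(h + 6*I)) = h + 6*I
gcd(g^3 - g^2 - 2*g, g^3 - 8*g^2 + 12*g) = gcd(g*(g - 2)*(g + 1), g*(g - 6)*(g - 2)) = g^2 - 2*g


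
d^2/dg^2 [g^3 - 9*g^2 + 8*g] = 6*g - 18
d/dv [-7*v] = -7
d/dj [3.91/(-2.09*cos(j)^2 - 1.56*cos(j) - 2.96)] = -(16.3438*cos(j) + 6.0996)*sin(j)/(2.09*cos(j)^2 + 1.56*cos(j) + 2.96)^2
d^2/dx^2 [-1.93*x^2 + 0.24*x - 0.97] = -3.86000000000000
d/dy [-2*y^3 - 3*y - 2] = -6*y^2 - 3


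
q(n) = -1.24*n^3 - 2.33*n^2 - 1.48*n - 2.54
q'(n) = -3.72*n^2 - 4.66*n - 1.48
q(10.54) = -1728.91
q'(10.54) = -463.86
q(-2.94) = 13.18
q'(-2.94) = -19.93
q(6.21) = -398.54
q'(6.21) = -173.88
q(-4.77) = 86.08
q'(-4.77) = -63.89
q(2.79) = -51.74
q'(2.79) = -43.44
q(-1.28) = -1.86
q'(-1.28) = -1.61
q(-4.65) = 78.64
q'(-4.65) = -60.25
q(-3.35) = 22.89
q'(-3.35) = -27.62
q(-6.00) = 190.30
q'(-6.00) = -107.44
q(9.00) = -1108.55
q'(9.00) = -344.74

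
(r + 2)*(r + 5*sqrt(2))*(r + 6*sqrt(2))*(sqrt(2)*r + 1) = sqrt(2)*r^4 + 2*sqrt(2)*r^3 + 23*r^3 + 46*r^2 + 71*sqrt(2)*r^2 + 60*r + 142*sqrt(2)*r + 120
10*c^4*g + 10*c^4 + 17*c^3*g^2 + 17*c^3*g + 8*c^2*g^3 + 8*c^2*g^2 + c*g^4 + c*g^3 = (c + g)*(2*c + g)*(5*c + g)*(c*g + c)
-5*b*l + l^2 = l*(-5*b + l)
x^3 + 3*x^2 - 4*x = x*(x - 1)*(x + 4)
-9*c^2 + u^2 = (-3*c + u)*(3*c + u)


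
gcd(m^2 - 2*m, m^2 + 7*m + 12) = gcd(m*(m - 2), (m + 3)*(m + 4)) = 1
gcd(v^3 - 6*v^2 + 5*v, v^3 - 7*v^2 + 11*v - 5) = v^2 - 6*v + 5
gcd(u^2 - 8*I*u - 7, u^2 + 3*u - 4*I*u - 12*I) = 1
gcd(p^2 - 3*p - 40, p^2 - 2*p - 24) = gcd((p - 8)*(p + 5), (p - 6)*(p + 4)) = 1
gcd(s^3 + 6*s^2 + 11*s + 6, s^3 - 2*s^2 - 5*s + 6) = s + 2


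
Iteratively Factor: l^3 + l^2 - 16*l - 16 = (l - 4)*(l^2 + 5*l + 4) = (l - 4)*(l + 1)*(l + 4)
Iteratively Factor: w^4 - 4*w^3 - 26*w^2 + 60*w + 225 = (w - 5)*(w^3 + w^2 - 21*w - 45) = (w - 5)*(w + 3)*(w^2 - 2*w - 15) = (w - 5)*(w + 3)^2*(w - 5)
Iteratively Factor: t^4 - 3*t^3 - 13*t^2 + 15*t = (t - 5)*(t^3 + 2*t^2 - 3*t) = (t - 5)*(t + 3)*(t^2 - t) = (t - 5)*(t - 1)*(t + 3)*(t)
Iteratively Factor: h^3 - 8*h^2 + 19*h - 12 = (h - 3)*(h^2 - 5*h + 4) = (h - 3)*(h - 1)*(h - 4)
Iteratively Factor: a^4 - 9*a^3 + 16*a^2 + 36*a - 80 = (a + 2)*(a^3 - 11*a^2 + 38*a - 40) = (a - 5)*(a + 2)*(a^2 - 6*a + 8) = (a - 5)*(a - 4)*(a + 2)*(a - 2)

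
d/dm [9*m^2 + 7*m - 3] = 18*m + 7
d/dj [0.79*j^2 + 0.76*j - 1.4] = 1.58*j + 0.76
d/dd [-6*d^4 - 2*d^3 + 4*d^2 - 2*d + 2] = -24*d^3 - 6*d^2 + 8*d - 2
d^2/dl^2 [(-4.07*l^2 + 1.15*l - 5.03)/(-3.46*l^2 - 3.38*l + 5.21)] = (-122.730352*l^3 + 801.51246*l^2 + 228.565524*l + 476.727494)/(41.421736*l^6 + 121.392024*l^5 - 68.530836*l^4 - 326.964976*l^3 + 103.192386*l^2 + 275.241174*l - 141.420761)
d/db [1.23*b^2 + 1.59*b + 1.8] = 2.46*b + 1.59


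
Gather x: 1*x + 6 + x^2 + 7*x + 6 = x^2 + 8*x + 12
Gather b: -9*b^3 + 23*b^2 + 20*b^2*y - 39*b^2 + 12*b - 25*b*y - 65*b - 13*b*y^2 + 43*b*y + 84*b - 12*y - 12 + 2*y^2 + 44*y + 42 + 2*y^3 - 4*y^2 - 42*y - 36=-9*b^3 + b^2*(20*y - 16) + b*(-13*y^2 + 18*y + 31) + 2*y^3 - 2*y^2 - 10*y - 6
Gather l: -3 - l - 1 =-l - 4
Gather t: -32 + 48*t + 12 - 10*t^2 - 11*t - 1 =-10*t^2 + 37*t - 21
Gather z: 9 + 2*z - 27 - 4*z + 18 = -2*z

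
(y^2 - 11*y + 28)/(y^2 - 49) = (y - 4)/(y + 7)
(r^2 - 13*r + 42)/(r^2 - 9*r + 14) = (r - 6)/(r - 2)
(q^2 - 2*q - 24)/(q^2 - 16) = (q - 6)/(q - 4)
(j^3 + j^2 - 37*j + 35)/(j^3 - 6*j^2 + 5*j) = (j + 7)/j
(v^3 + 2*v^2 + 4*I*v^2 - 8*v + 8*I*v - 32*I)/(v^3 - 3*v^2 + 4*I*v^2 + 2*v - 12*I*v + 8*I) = (v + 4)/(v - 1)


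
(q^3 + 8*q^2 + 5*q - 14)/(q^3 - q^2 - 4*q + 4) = (q + 7)/(q - 2)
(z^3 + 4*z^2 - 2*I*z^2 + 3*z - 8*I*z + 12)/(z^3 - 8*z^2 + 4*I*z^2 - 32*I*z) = (z^3 + 2*z^2*(2 - I) + z*(3 - 8*I) + 12)/(z*(z^2 + 4*z*(-2 + I) - 32*I))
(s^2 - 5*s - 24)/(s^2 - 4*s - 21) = (s - 8)/(s - 7)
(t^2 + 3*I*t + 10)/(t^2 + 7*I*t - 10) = (t - 2*I)/(t + 2*I)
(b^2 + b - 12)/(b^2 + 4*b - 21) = (b + 4)/(b + 7)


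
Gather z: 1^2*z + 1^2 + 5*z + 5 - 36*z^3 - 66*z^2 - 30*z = -36*z^3 - 66*z^2 - 24*z + 6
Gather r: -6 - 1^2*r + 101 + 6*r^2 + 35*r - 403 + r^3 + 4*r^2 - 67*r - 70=r^3 + 10*r^2 - 33*r - 378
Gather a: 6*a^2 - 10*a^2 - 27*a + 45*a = -4*a^2 + 18*a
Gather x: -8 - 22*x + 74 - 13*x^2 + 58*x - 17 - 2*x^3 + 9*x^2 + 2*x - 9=-2*x^3 - 4*x^2 + 38*x + 40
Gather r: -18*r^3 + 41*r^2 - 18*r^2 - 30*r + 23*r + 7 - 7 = -18*r^3 + 23*r^2 - 7*r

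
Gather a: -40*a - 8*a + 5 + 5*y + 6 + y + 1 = -48*a + 6*y + 12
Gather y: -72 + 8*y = 8*y - 72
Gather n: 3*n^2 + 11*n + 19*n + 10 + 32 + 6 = 3*n^2 + 30*n + 48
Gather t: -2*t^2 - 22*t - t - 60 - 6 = -2*t^2 - 23*t - 66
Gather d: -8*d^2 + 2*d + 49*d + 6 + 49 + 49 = -8*d^2 + 51*d + 104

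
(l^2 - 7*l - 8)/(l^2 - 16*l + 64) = (l + 1)/(l - 8)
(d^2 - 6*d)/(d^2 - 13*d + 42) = d/(d - 7)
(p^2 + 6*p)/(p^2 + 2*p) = (p + 6)/(p + 2)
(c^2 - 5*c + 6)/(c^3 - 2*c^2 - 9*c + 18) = 1/(c + 3)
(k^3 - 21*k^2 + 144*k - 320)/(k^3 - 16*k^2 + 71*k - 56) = (k^2 - 13*k + 40)/(k^2 - 8*k + 7)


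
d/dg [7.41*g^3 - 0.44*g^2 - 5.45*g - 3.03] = 22.23*g^2 - 0.88*g - 5.45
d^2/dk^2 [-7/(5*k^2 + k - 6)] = 14*(25*k^2 + 5*k - (10*k + 1)^2 - 30)/(5*k^2 + k - 6)^3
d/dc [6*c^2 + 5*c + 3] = 12*c + 5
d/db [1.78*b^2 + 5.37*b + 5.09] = 3.56*b + 5.37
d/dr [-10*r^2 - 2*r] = -20*r - 2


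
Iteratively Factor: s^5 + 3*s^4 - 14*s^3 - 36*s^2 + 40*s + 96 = (s - 2)*(s^4 + 5*s^3 - 4*s^2 - 44*s - 48) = (s - 2)*(s + 2)*(s^3 + 3*s^2 - 10*s - 24) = (s - 3)*(s - 2)*(s + 2)*(s^2 + 6*s + 8) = (s - 3)*(s - 2)*(s + 2)^2*(s + 4)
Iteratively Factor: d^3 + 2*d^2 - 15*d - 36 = (d + 3)*(d^2 - d - 12) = (d - 4)*(d + 3)*(d + 3)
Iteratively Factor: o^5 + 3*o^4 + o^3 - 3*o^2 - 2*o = (o + 2)*(o^4 + o^3 - o^2 - o) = o*(o + 2)*(o^3 + o^2 - o - 1) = o*(o + 1)*(o + 2)*(o^2 - 1) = o*(o + 1)^2*(o + 2)*(o - 1)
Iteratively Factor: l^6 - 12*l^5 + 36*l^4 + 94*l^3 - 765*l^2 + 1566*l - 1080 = (l + 4)*(l^5 - 16*l^4 + 100*l^3 - 306*l^2 + 459*l - 270) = (l - 3)*(l + 4)*(l^4 - 13*l^3 + 61*l^2 - 123*l + 90) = (l - 5)*(l - 3)*(l + 4)*(l^3 - 8*l^2 + 21*l - 18) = (l - 5)*(l - 3)^2*(l + 4)*(l^2 - 5*l + 6) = (l - 5)*(l - 3)^2*(l - 2)*(l + 4)*(l - 3)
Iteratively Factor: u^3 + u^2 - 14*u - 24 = (u + 2)*(u^2 - u - 12) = (u + 2)*(u + 3)*(u - 4)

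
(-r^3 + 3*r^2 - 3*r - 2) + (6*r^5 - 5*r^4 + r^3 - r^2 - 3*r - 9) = 6*r^5 - 5*r^4 + 2*r^2 - 6*r - 11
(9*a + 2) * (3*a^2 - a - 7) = 27*a^3 - 3*a^2 - 65*a - 14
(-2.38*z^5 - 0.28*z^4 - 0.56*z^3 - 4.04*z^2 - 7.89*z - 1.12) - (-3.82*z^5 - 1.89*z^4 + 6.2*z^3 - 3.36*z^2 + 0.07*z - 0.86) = 1.44*z^5 + 1.61*z^4 - 6.76*z^3 - 0.68*z^2 - 7.96*z - 0.26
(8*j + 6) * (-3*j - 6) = -24*j^2 - 66*j - 36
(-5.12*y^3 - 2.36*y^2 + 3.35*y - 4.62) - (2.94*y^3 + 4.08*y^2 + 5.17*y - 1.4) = -8.06*y^3 - 6.44*y^2 - 1.82*y - 3.22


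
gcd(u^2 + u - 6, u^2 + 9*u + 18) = u + 3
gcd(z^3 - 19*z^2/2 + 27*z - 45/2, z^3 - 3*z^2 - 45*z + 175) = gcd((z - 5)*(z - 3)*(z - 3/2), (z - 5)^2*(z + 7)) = z - 5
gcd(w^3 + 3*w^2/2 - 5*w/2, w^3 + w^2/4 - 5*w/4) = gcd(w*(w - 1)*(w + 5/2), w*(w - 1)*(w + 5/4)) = w^2 - w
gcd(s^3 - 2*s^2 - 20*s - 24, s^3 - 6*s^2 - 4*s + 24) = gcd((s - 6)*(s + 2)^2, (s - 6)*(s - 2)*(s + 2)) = s^2 - 4*s - 12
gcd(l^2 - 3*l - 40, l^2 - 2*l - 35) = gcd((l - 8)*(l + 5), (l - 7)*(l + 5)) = l + 5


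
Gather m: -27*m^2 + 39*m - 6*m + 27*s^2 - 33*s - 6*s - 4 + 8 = -27*m^2 + 33*m + 27*s^2 - 39*s + 4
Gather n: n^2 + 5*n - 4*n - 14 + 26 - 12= n^2 + n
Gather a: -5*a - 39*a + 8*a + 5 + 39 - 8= 36 - 36*a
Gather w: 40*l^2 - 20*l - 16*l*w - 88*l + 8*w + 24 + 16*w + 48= 40*l^2 - 108*l + w*(24 - 16*l) + 72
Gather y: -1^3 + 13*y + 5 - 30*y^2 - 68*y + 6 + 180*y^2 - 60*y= 150*y^2 - 115*y + 10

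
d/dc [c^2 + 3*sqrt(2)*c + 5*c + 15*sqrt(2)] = 2*c + 3*sqrt(2) + 5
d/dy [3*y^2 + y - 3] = 6*y + 1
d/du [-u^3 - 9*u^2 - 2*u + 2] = -3*u^2 - 18*u - 2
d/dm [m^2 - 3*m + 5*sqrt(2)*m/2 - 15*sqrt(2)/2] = 2*m - 3 + 5*sqrt(2)/2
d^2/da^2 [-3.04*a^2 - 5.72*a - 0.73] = -6.08000000000000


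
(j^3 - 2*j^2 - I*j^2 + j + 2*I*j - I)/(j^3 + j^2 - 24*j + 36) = (j^3 - j^2*(2 + I) + j*(1 + 2*I) - I)/(j^3 + j^2 - 24*j + 36)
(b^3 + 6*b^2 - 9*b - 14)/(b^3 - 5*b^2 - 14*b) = (-b^3 - 6*b^2 + 9*b + 14)/(b*(-b^2 + 5*b + 14))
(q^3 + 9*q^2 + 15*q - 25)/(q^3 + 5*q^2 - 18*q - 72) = (q^3 + 9*q^2 + 15*q - 25)/(q^3 + 5*q^2 - 18*q - 72)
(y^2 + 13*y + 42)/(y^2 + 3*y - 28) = (y + 6)/(y - 4)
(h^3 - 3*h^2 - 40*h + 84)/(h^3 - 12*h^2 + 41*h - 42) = (h + 6)/(h - 3)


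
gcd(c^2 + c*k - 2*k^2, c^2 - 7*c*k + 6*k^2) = c - k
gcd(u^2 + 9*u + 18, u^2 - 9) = u + 3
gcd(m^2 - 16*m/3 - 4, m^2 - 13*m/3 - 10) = m - 6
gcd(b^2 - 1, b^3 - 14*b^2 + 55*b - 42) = b - 1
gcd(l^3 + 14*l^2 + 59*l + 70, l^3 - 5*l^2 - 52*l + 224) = l + 7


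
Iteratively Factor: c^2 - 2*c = (c)*(c - 2)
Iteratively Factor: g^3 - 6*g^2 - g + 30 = (g - 3)*(g^2 - 3*g - 10) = (g - 3)*(g + 2)*(g - 5)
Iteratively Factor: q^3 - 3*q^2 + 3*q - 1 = (q - 1)*(q^2 - 2*q + 1) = (q - 1)^2*(q - 1)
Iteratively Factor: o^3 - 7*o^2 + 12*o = (o - 4)*(o^2 - 3*o) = (o - 4)*(o - 3)*(o)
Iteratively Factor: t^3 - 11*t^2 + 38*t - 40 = (t - 5)*(t^2 - 6*t + 8) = (t - 5)*(t - 4)*(t - 2)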